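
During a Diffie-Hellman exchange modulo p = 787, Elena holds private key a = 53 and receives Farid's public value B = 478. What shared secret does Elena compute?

680

Shared key K = 478^53 mod 787.
478^1 ≡ 478 (mod 787)
478^2 = (478^1)^2 ≡ 478^2 = 228484 ≡ 254 (mod 787)
478^4 = (478^2)^2 ≡ 254^2 = 64516 ≡ 769 (mod 787)
478^8 = (478^4)^2 ≡ 769^2 = 591361 ≡ 324 (mod 787)
478^16 = (478^8)^2 ≡ 324^2 = 104976 ≡ 305 (mod 787)
478^32 = (478^16)^2 ≡ 305^2 = 93025 ≡ 159 (mod 787)
478^53 = 478^32 · 478^16 · 478^4 · 478^1 ≡ 159 · 305 · 769 · 478 ≡ 680 (mod 787).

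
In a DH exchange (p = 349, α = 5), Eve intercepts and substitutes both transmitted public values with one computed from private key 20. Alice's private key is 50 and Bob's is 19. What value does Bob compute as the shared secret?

106

Bob receives Eve's public value M = 5^20 mod 349 instead of the honest one.
5^1 ≡ 5 (mod 349)
5^2 = (5^1)^2 ≡ 5^2 = 25 ≡ 25 (mod 349)
5^4 = (5^2)^2 ≡ 25^2 = 625 ≡ 276 (mod 349)
5^8 = (5^4)^2 ≡ 276^2 = 76176 ≡ 94 (mod 349)
5^16 = (5^8)^2 ≡ 94^2 = 8836 ≡ 111 (mod 349)
5^20 = 5^16 · 5^4 ≡ 111 · 276 ≡ 273 (mod 349).
So M = 273. Bob computes K = M^19 mod 349.
273^1 ≡ 273 (mod 349)
273^2 = (273^1)^2 ≡ 273^2 = 74529 ≡ 192 (mod 349)
273^4 = (273^2)^2 ≡ 192^2 = 36864 ≡ 219 (mod 349)
273^8 = (273^4)^2 ≡ 219^2 = 47961 ≡ 148 (mod 349)
273^16 = (273^8)^2 ≡ 148^2 = 21904 ≡ 266 (mod 349)
273^19 = 273^16 · 273^2 · 273^1 ≡ 266 · 192 · 273 ≡ 106 (mod 349).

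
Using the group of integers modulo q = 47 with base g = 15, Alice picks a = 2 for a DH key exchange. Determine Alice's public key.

37

Public value = 15^{2} \pmod{47}.
15^1 ≡ 15 (mod 47)
15^2 = (15^1)^2 ≡ 15^2 = 225 ≡ 37 (mod 47)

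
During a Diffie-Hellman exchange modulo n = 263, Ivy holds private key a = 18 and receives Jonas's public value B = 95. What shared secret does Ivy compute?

Shared key K = 95^18 mod 263.
95^1 ≡ 95 (mod 263)
95^2 = (95^1)^2 ≡ 95^2 = 9025 ≡ 83 (mod 263)
95^4 = (95^2)^2 ≡ 83^2 = 6889 ≡ 51 (mod 263)
95^8 = (95^4)^2 ≡ 51^2 = 2601 ≡ 234 (mod 263)
95^16 = (95^8)^2 ≡ 234^2 = 54756 ≡ 52 (mod 263)
95^18 = 95^16 · 95^2 ≡ 52 · 83 ≡ 108 (mod 263).

108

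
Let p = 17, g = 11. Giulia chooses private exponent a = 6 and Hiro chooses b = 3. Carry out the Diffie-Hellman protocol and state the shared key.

Giulia sends A = g^a mod p = 11^6 mod 17.
11^1 ≡ 11 (mod 17)
11^2 = (11^1)^2 ≡ 11^2 = 121 ≡ 2 (mod 17)
11^4 = (11^2)^2 ≡ 2^2 = 4 ≡ 4 (mod 17)
11^6 = 11^4 · 11^2 ≡ 4 · 2 ≡ 8 (mod 17).
So A = 8. Hiro then computes K = A^b mod p = 8^3 mod 17.
8^1 ≡ 8 (mod 17)
8^2 = (8^1)^2 ≡ 8^2 = 64 ≡ 13 (mod 17)
8^3 = 8^2 · 8^1 ≡ 13 · 8 ≡ 2 (mod 17).

2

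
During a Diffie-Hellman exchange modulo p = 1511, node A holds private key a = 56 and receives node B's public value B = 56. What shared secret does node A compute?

781

Shared key K = 56^56 mod 1511.
56^1 ≡ 56 (mod 1511)
56^2 = (56^1)^2 ≡ 56^2 = 3136 ≡ 114 (mod 1511)
56^4 = (56^2)^2 ≡ 114^2 = 12996 ≡ 908 (mod 1511)
56^8 = (56^4)^2 ≡ 908^2 = 824464 ≡ 969 (mod 1511)
56^16 = (56^8)^2 ≡ 969^2 = 938961 ≡ 630 (mod 1511)
56^32 = (56^16)^2 ≡ 630^2 = 396900 ≡ 1018 (mod 1511)
56^56 = 56^32 · 56^16 · 56^8 ≡ 1018 · 630 · 969 ≡ 781 (mod 1511).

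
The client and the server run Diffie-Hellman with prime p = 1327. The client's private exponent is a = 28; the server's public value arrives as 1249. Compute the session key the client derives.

Shared key K = 1249^28 mod 1327.
1249^1 ≡ 1249 (mod 1327)
1249^2 = (1249^1)^2 ≡ 1249^2 = 1560001 ≡ 776 (mod 1327)
1249^4 = (1249^2)^2 ≡ 776^2 = 602176 ≡ 1045 (mod 1327)
1249^8 = (1249^4)^2 ≡ 1045^2 = 1092025 ≡ 1231 (mod 1327)
1249^16 = (1249^8)^2 ≡ 1231^2 = 1515361 ≡ 1254 (mod 1327)
1249^28 = 1249^16 · 1249^8 · 1249^4 ≡ 1254 · 1231 · 1045 ≡ 974 (mod 1327).

974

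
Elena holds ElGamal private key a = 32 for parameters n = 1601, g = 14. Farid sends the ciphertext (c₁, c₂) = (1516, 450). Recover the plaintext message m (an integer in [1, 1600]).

Shared mask s = c₁^a mod n = 1516^32 mod 1601.
1516^1 ≡ 1516 (mod 1601)
1516^2 = (1516^1)^2 ≡ 1516^2 = 2298256 ≡ 821 (mod 1601)
1516^4 = (1516^2)^2 ≡ 821^2 = 674041 ≡ 20 (mod 1601)
1516^8 = (1516^4)^2 ≡ 20^2 = 400 ≡ 400 (mod 1601)
1516^16 = (1516^8)^2 ≡ 400^2 = 160000 ≡ 1501 (mod 1601)
1516^32 = (1516^16)^2 ≡ 1501^2 = 2253001 ≡ 394 (mod 1601)
So s = 394; s⁻¹ ≡ 256 (mod 1601).
m = c₂ · s⁻¹ mod 1601 = 450 · 256 mod 1601 = 1529.

1529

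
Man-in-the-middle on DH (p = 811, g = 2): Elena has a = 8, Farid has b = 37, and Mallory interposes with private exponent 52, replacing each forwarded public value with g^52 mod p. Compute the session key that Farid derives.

Farid receives Mallory's public value M = 2^52 mod 811 instead of the honest one.
2^1 ≡ 2 (mod 811)
2^2 = (2^1)^2 ≡ 2^2 = 4 ≡ 4 (mod 811)
2^4 = (2^2)^2 ≡ 4^2 = 16 ≡ 16 (mod 811)
2^8 = (2^4)^2 ≡ 16^2 = 256 ≡ 256 (mod 811)
2^16 = (2^8)^2 ≡ 256^2 = 65536 ≡ 656 (mod 811)
2^32 = (2^16)^2 ≡ 656^2 = 430336 ≡ 506 (mod 811)
2^52 = 2^32 · 2^16 · 2^4 ≡ 506 · 656 · 16 ≡ 548 (mod 811).
So M = 548. Farid computes K = M^37 mod 811.
548^1 ≡ 548 (mod 811)
548^2 = (548^1)^2 ≡ 548^2 = 300304 ≡ 234 (mod 811)
548^4 = (548^2)^2 ≡ 234^2 = 54756 ≡ 419 (mod 811)
548^8 = (548^4)^2 ≡ 419^2 = 175561 ≡ 385 (mod 811)
548^16 = (548^8)^2 ≡ 385^2 = 148225 ≡ 623 (mod 811)
548^32 = (548^16)^2 ≡ 623^2 = 388129 ≡ 471 (mod 811)
548^37 = 548^32 · 548^4 · 548^1 ≡ 471 · 419 · 548 ≡ 402 (mod 811).

402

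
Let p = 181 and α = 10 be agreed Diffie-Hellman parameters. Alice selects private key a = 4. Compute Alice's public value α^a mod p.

Public value = 10^4 mod 181.
10^1 ≡ 10 (mod 181)
10^2 = (10^1)^2 ≡ 10^2 = 100 ≡ 100 (mod 181)
10^4 = (10^2)^2 ≡ 100^2 = 10000 ≡ 45 (mod 181)

45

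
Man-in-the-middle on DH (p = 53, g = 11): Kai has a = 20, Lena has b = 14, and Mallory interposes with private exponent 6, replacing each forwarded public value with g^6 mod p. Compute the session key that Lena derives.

Lena receives Mallory's public value M = 11^6 mod 53 instead of the honest one.
11^1 ≡ 11 (mod 53)
11^2 = (11^1)^2 ≡ 11^2 = 121 ≡ 15 (mod 53)
11^4 = (11^2)^2 ≡ 15^2 = 225 ≡ 13 (mod 53)
11^6 = 11^4 · 11^2 ≡ 13 · 15 ≡ 36 (mod 53).
So M = 36. Lena computes K = M^14 mod 53.
36^1 ≡ 36 (mod 53)
36^2 = (36^1)^2 ≡ 36^2 = 1296 ≡ 24 (mod 53)
36^4 = (36^2)^2 ≡ 24^2 = 576 ≡ 46 (mod 53)
36^8 = (36^4)^2 ≡ 46^2 = 2116 ≡ 49 (mod 53)
36^14 = 36^8 · 36^4 · 36^2 ≡ 49 · 46 · 24 ≡ 36 (mod 53).

36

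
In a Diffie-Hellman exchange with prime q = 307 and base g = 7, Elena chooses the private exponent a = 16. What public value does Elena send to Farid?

Public value = 7^16 mod 307.
7^1 ≡ 7 (mod 307)
7^2 = (7^1)^2 ≡ 7^2 = 49 ≡ 49 (mod 307)
7^4 = (7^2)^2 ≡ 49^2 = 2401 ≡ 252 (mod 307)
7^8 = (7^4)^2 ≡ 252^2 = 63504 ≡ 262 (mod 307)
7^16 = (7^8)^2 ≡ 262^2 = 68644 ≡ 183 (mod 307)

183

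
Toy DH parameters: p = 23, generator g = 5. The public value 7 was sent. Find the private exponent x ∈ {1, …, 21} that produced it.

Try successive powers of 5 modulo 23:
5^1 ≡ 5
5^2 ≡ 2
5^3 ≡ 10
5^4 ≡ 4
5^5 ≡ 20
5^6 ≡ 8
5^7 ≡ 17
5^8 ≡ 16
5^9 ≡ 11
5^10 ≡ 9
5^11 ≡ 22
5^12 ≡ 18
5^13 ≡ 21
5^14 ≡ 13
5^15 ≡ 19
5^16 ≡ 3
5^17 ≡ 15
5^18 ≡ 6
5^19 ≡ 7
Found: x = 19.

19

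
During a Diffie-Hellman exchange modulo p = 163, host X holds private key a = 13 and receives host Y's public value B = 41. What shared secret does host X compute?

Shared key K = 41^13 mod 163.
41^1 ≡ 41 (mod 163)
41^2 = (41^1)^2 ≡ 41^2 = 1681 ≡ 51 (mod 163)
41^4 = (41^2)^2 ≡ 51^2 = 2601 ≡ 156 (mod 163)
41^8 = (41^4)^2 ≡ 156^2 = 24336 ≡ 49 (mod 163)
41^13 = 41^8 · 41^4 · 41^1 ≡ 49 · 156 · 41 ≡ 118 (mod 163).

118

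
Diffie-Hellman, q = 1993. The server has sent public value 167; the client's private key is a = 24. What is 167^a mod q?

365

Shared key K = 167^24 mod 1993.
167^1 ≡ 167 (mod 1993)
167^2 = (167^1)^2 ≡ 167^2 = 27889 ≡ 1980 (mod 1993)
167^4 = (167^2)^2 ≡ 1980^2 = 3920400 ≡ 169 (mod 1993)
167^8 = (167^4)^2 ≡ 169^2 = 28561 ≡ 659 (mod 1993)
167^16 = (167^8)^2 ≡ 659^2 = 434281 ≡ 1800 (mod 1993)
167^24 = 167^16 · 167^8 ≡ 1800 · 659 ≡ 365 (mod 1993).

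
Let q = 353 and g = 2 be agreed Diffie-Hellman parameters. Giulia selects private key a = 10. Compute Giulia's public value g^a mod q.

318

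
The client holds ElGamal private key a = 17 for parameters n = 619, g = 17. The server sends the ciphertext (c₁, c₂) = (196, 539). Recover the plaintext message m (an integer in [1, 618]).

Shared mask s = c₁^a mod n = 196^17 mod 619.
196^1 ≡ 196 (mod 619)
196^2 = (196^1)^2 ≡ 196^2 = 38416 ≡ 38 (mod 619)
196^4 = (196^2)^2 ≡ 38^2 = 1444 ≡ 206 (mod 619)
196^8 = (196^4)^2 ≡ 206^2 = 42436 ≡ 344 (mod 619)
196^16 = (196^8)^2 ≡ 344^2 = 118336 ≡ 107 (mod 619)
196^17 = 196^16 · 196^1 ≡ 107 · 196 ≡ 545 (mod 619).
So s = 545; s⁻¹ ≡ 92 (mod 619).
m = c₂ · s⁻¹ mod 619 = 539 · 92 mod 619 = 68.

68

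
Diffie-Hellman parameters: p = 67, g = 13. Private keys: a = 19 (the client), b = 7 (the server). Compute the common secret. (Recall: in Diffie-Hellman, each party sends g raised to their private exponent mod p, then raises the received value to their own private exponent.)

13

The server sends B = g^b mod p = 13^7 mod 67.
13^1 ≡ 13 (mod 67)
13^2 = (13^1)^2 ≡ 13^2 = 169 ≡ 35 (mod 67)
13^4 = (13^2)^2 ≡ 35^2 = 1225 ≡ 19 (mod 67)
13^7 = 13^4 · 13^2 · 13^1 ≡ 19 · 35 · 13 ≡ 2 (mod 67).
So B = 2. The client then computes K = B^a mod p = 2^19 mod 67.
2^1 ≡ 2 (mod 67)
2^2 = (2^1)^2 ≡ 2^2 = 4 ≡ 4 (mod 67)
2^4 = (2^2)^2 ≡ 4^2 = 16 ≡ 16 (mod 67)
2^8 = (2^4)^2 ≡ 16^2 = 256 ≡ 55 (mod 67)
2^16 = (2^8)^2 ≡ 55^2 = 3025 ≡ 10 (mod 67)
2^19 = 2^16 · 2^2 · 2^1 ≡ 10 · 4 · 2 ≡ 13 (mod 67).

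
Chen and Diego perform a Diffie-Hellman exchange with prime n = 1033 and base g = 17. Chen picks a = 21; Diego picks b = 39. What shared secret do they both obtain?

791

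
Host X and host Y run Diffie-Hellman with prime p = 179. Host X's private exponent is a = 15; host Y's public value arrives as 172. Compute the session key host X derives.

57

Shared key K = 172^15 mod 179.
172^1 ≡ 172 (mod 179)
172^2 = (172^1)^2 ≡ 172^2 = 29584 ≡ 49 (mod 179)
172^4 = (172^2)^2 ≡ 49^2 = 2401 ≡ 74 (mod 179)
172^8 = (172^4)^2 ≡ 74^2 = 5476 ≡ 106 (mod 179)
172^15 = 172^8 · 172^4 · 172^2 · 172^1 ≡ 106 · 74 · 49 · 172 ≡ 57 (mod 179).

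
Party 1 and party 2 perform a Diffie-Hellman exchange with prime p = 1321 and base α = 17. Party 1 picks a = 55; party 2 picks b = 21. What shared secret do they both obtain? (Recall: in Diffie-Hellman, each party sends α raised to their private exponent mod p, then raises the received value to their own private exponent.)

950

Party 1 sends A = α^a mod p = 17^55 mod 1321.
17^1 ≡ 17 (mod 1321)
17^2 = (17^1)^2 ≡ 17^2 = 289 ≡ 289 (mod 1321)
17^4 = (17^2)^2 ≡ 289^2 = 83521 ≡ 298 (mod 1321)
17^8 = (17^4)^2 ≡ 298^2 = 88804 ≡ 297 (mod 1321)
17^16 = (17^8)^2 ≡ 297^2 = 88209 ≡ 1023 (mod 1321)
17^32 = (17^16)^2 ≡ 1023^2 = 1046529 ≡ 297 (mod 1321)
17^55 = 17^32 · 17^16 · 17^4 · 17^2 · 17^1 ≡ 297 · 1023 · 298 · 289 · 17 ≡ 406 (mod 1321).
So A = 406. Party 2 then computes K = A^b mod p = 406^21 mod 1321.
406^1 ≡ 406 (mod 1321)
406^2 = (406^1)^2 ≡ 406^2 = 164836 ≡ 1032 (mod 1321)
406^4 = (406^2)^2 ≡ 1032^2 = 1065024 ≡ 298 (mod 1321)
406^8 = (406^4)^2 ≡ 298^2 = 88804 ≡ 297 (mod 1321)
406^16 = (406^8)^2 ≡ 297^2 = 88209 ≡ 1023 (mod 1321)
406^21 = 406^16 · 406^4 · 406^1 ≡ 1023 · 298 · 406 ≡ 950 (mod 1321).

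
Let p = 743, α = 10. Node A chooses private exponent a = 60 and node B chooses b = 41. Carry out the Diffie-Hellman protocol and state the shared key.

594

Node B sends B = α^b mod p = 10^41 mod 743.
10^1 ≡ 10 (mod 743)
10^2 = (10^1)^2 ≡ 10^2 = 100 ≡ 100 (mod 743)
10^4 = (10^2)^2 ≡ 100^2 = 10000 ≡ 341 (mod 743)
10^8 = (10^4)^2 ≡ 341^2 = 116281 ≡ 373 (mod 743)
10^16 = (10^8)^2 ≡ 373^2 = 139129 ≡ 188 (mod 743)
10^32 = (10^16)^2 ≡ 188^2 = 35344 ≡ 423 (mod 743)
10^41 = 10^32 · 10^8 · 10^1 ≡ 423 · 373 · 10 ≡ 401 (mod 743).
So B = 401. Node A then computes K = B^a mod p = 401^60 mod 743.
401^1 ≡ 401 (mod 743)
401^2 = (401^1)^2 ≡ 401^2 = 160801 ≡ 313 (mod 743)
401^4 = (401^2)^2 ≡ 313^2 = 97969 ≡ 636 (mod 743)
401^8 = (401^4)^2 ≡ 636^2 = 404496 ≡ 304 (mod 743)
401^16 = (401^8)^2 ≡ 304^2 = 92416 ≡ 284 (mod 743)
401^32 = (401^16)^2 ≡ 284^2 = 80656 ≡ 412 (mod 743)
401^60 = 401^32 · 401^16 · 401^8 · 401^4 ≡ 412 · 284 · 304 · 636 ≡ 594 (mod 743).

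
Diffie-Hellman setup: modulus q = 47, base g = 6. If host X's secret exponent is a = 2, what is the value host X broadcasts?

36

Public value = 6^2 mod 47.
6^1 ≡ 6 (mod 47)
6^2 = (6^1)^2 ≡ 6^2 = 36 ≡ 36 (mod 47)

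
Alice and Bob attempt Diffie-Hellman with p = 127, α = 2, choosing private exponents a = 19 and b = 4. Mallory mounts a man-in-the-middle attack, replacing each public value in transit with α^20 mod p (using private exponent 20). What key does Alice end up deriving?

4

Alice receives Mallory's public value M = 2^20 mod 127 instead of the honest one.
2^1 ≡ 2 (mod 127)
2^2 = (2^1)^2 ≡ 2^2 = 4 ≡ 4 (mod 127)
2^4 = (2^2)^2 ≡ 4^2 = 16 ≡ 16 (mod 127)
2^8 = (2^4)^2 ≡ 16^2 = 256 ≡ 2 (mod 127)
2^16 = (2^8)^2 ≡ 2^2 = 4 ≡ 4 (mod 127)
2^20 = 2^16 · 2^4 ≡ 4 · 16 ≡ 64 (mod 127).
So M = 64. Alice computes K = M^19 mod 127.
64^1 ≡ 64 (mod 127)
64^2 = (64^1)^2 ≡ 64^2 = 4096 ≡ 32 (mod 127)
64^4 = (64^2)^2 ≡ 32^2 = 1024 ≡ 8 (mod 127)
64^8 = (64^4)^2 ≡ 8^2 = 64 ≡ 64 (mod 127)
64^16 = (64^8)^2 ≡ 64^2 = 4096 ≡ 32 (mod 127)
64^19 = 64^16 · 64^2 · 64^1 ≡ 32 · 32 · 64 ≡ 4 (mod 127).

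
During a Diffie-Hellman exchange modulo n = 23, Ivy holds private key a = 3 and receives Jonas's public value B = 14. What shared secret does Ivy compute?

Shared key K = 14^3 mod 23.
14^1 ≡ 14 (mod 23)
14^2 = (14^1)^2 ≡ 14^2 = 196 ≡ 12 (mod 23)
14^3 = 14^2 · 14^1 ≡ 12 · 14 ≡ 7 (mod 23).

7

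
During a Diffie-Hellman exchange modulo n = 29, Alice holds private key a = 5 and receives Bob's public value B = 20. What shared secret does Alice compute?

24

Shared key K = 20^5 mod 29.
20^1 ≡ 20 (mod 29)
20^2 = (20^1)^2 ≡ 20^2 = 400 ≡ 23 (mod 29)
20^4 = (20^2)^2 ≡ 23^2 = 529 ≡ 7 (mod 29)
20^5 = 20^4 · 20^1 ≡ 7 · 20 ≡ 24 (mod 29).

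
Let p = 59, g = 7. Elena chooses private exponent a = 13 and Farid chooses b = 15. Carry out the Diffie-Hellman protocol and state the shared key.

57

Farid sends B = g^b mod p = 7^15 mod 59.
7^1 ≡ 7 (mod 59)
7^2 = (7^1)^2 ≡ 7^2 = 49 ≡ 49 (mod 59)
7^4 = (7^2)^2 ≡ 49^2 = 2401 ≡ 41 (mod 59)
7^8 = (7^4)^2 ≡ 41^2 = 1681 ≡ 29 (mod 59)
7^15 = 7^8 · 7^4 · 7^2 · 7^1 ≡ 29 · 41 · 49 · 7 ≡ 19 (mod 59).
So B = 19. Elena then computes K = B^a mod p = 19^13 mod 59.
19^1 ≡ 19 (mod 59)
19^2 = (19^1)^2 ≡ 19^2 = 361 ≡ 7 (mod 59)
19^4 = (19^2)^2 ≡ 7^2 = 49 ≡ 49 (mod 59)
19^8 = (19^4)^2 ≡ 49^2 = 2401 ≡ 41 (mod 59)
19^13 = 19^8 · 19^4 · 19^1 ≡ 41 · 49 · 19 ≡ 57 (mod 59).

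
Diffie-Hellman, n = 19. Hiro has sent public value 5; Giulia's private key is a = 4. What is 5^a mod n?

17

Shared key K = 5^4 mod 19.
5^1 ≡ 5 (mod 19)
5^2 = (5^1)^2 ≡ 5^2 = 25 ≡ 6 (mod 19)
5^4 = (5^2)^2 ≡ 6^2 = 36 ≡ 17 (mod 19)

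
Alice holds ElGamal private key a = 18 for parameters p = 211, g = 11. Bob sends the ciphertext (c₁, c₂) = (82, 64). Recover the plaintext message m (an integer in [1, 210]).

Shared mask s = c₁^a mod p = 82^18 mod 211.
82^1 ≡ 82 (mod 211)
82^2 = (82^1)^2 ≡ 82^2 = 6724 ≡ 183 (mod 211)
82^4 = (82^2)^2 ≡ 183^2 = 33489 ≡ 151 (mod 211)
82^8 = (82^4)^2 ≡ 151^2 = 22801 ≡ 13 (mod 211)
82^16 = (82^8)^2 ≡ 13^2 = 169 ≡ 169 (mod 211)
82^18 = 82^16 · 82^2 ≡ 169 · 183 ≡ 121 (mod 211).
So s = 121; s⁻¹ ≡ 143 (mod 211).
m = c₂ · s⁻¹ mod 211 = 64 · 143 mod 211 = 79.

79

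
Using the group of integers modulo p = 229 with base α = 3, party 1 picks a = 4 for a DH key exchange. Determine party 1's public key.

81

Public value = 3^4 (mod 229).
3^1 ≡ 3 (mod 229)
3^2 = (3^1)^2 ≡ 3^2 = 9 ≡ 9 (mod 229)
3^4 = (3^2)^2 ≡ 9^2 = 81 ≡ 81 (mod 229)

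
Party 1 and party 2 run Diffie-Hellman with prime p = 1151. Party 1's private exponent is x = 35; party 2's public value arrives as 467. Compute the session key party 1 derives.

Shared key K = 467^35 mod 1151.
467^1 ≡ 467 (mod 1151)
467^2 = (467^1)^2 ≡ 467^2 = 218089 ≡ 550 (mod 1151)
467^4 = (467^2)^2 ≡ 550^2 = 302500 ≡ 938 (mod 1151)
467^8 = (467^4)^2 ≡ 938^2 = 879844 ≡ 480 (mod 1151)
467^16 = (467^8)^2 ≡ 480^2 = 230400 ≡ 200 (mod 1151)
467^32 = (467^16)^2 ≡ 200^2 = 40000 ≡ 866 (mod 1151)
467^35 = 467^32 · 467^2 · 467^1 ≡ 866 · 550 · 467 ≡ 199 (mod 1151).

199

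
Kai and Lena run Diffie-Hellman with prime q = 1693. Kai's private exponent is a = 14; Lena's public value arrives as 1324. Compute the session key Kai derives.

220

Shared key K = 1324^14 mod 1693.
1324^1 ≡ 1324 (mod 1693)
1324^2 = (1324^1)^2 ≡ 1324^2 = 1752976 ≡ 721 (mod 1693)
1324^4 = (1324^2)^2 ≡ 721^2 = 519841 ≡ 90 (mod 1693)
1324^8 = (1324^4)^2 ≡ 90^2 = 8100 ≡ 1328 (mod 1693)
1324^14 = 1324^8 · 1324^4 · 1324^2 ≡ 1328 · 90 · 721 ≡ 220 (mod 1693).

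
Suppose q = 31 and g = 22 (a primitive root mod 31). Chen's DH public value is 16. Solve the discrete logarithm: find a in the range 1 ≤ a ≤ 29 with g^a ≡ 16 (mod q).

18

Try successive powers of 22 modulo 31:
22^1 ≡ 22
22^2 ≡ 19
22^3 ≡ 15
22^4 ≡ 20
22^5 ≡ 6
22^6 ≡ 8
22^7 ≡ 21
22^8 ≡ 28
22^9 ≡ 27
22^10 ≡ 5
22^11 ≡ 17
22^12 ≡ 2
22^13 ≡ 13
22^14 ≡ 7
22^15 ≡ 30
22^16 ≡ 9
22^17 ≡ 12
22^18 ≡ 16
Found: a = 18.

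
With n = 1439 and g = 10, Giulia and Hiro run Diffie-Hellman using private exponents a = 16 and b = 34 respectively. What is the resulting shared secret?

1274

Hiro sends B = g^b mod n = 10^34 mod 1439.
10^1 ≡ 10 (mod 1439)
10^2 = (10^1)^2 ≡ 10^2 = 100 ≡ 100 (mod 1439)
10^4 = (10^2)^2 ≡ 100^2 = 10000 ≡ 1366 (mod 1439)
10^8 = (10^4)^2 ≡ 1366^2 = 1865956 ≡ 1012 (mod 1439)
10^16 = (10^8)^2 ≡ 1012^2 = 1024144 ≡ 1015 (mod 1439)
10^32 = (10^16)^2 ≡ 1015^2 = 1030225 ≡ 1340 (mod 1439)
10^34 = 10^32 · 10^2 ≡ 1340 · 100 ≡ 173 (mod 1439).
So B = 173. Giulia then computes K = B^a mod n = 173^16 mod 1439.
173^1 ≡ 173 (mod 1439)
173^2 = (173^1)^2 ≡ 173^2 = 29929 ≡ 1149 (mod 1439)
173^4 = (173^2)^2 ≡ 1149^2 = 1320201 ≡ 638 (mod 1439)
173^8 = (173^4)^2 ≡ 638^2 = 407044 ≡ 1246 (mod 1439)
173^16 = (173^8)^2 ≡ 1246^2 = 1552516 ≡ 1274 (mod 1439)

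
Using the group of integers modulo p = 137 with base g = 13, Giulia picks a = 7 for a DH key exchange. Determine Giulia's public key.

Public value = 13^7 mod 137.
13^1 ≡ 13 (mod 137)
13^2 = (13^1)^2 ≡ 13^2 = 169 ≡ 32 (mod 137)
13^4 = (13^2)^2 ≡ 32^2 = 1024 ≡ 65 (mod 137)
13^7 = 13^4 · 13^2 · 13^1 ≡ 65 · 32 · 13 ≡ 51 (mod 137).

51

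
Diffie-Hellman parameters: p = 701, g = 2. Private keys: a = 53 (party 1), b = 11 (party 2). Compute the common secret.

396

Party 2 sends B = g^b mod p = 2^11 mod 701.
2^1 ≡ 2 (mod 701)
2^2 = (2^1)^2 ≡ 2^2 = 4 ≡ 4 (mod 701)
2^4 = (2^2)^2 ≡ 4^2 = 16 ≡ 16 (mod 701)
2^8 = (2^4)^2 ≡ 16^2 = 256 ≡ 256 (mod 701)
2^11 = 2^8 · 2^2 · 2^1 ≡ 256 · 4 · 2 ≡ 646 (mod 701).
So B = 646. Party 1 then computes K = B^a mod p = 646^53 mod 701.
646^1 ≡ 646 (mod 701)
646^2 = (646^1)^2 ≡ 646^2 = 417316 ≡ 221 (mod 701)
646^4 = (646^2)^2 ≡ 221^2 = 48841 ≡ 472 (mod 701)
646^8 = (646^4)^2 ≡ 472^2 = 222784 ≡ 567 (mod 701)
646^16 = (646^8)^2 ≡ 567^2 = 321489 ≡ 431 (mod 701)
646^32 = (646^16)^2 ≡ 431^2 = 185761 ≡ 697 (mod 701)
646^53 = 646^32 · 646^16 · 646^4 · 646^1 ≡ 697 · 431 · 472 · 646 ≡ 396 (mod 701).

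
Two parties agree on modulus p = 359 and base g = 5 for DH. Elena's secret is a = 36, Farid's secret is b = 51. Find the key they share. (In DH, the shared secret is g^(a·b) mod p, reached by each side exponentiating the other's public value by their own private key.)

184

Elena sends A = g^a mod p = 5^36 mod 359.
5^1 ≡ 5 (mod 359)
5^2 = (5^1)^2 ≡ 5^2 = 25 ≡ 25 (mod 359)
5^4 = (5^2)^2 ≡ 25^2 = 625 ≡ 266 (mod 359)
5^8 = (5^4)^2 ≡ 266^2 = 70756 ≡ 33 (mod 359)
5^16 = (5^8)^2 ≡ 33^2 = 1089 ≡ 12 (mod 359)
5^32 = (5^16)^2 ≡ 12^2 = 144 ≡ 144 (mod 359)
5^36 = 5^32 · 5^4 ≡ 144 · 266 ≡ 250 (mod 359).
So A = 250. Farid then computes K = A^b mod p = 250^51 mod 359.
250^1 ≡ 250 (mod 359)
250^2 = (250^1)^2 ≡ 250^2 = 62500 ≡ 34 (mod 359)
250^4 = (250^2)^2 ≡ 34^2 = 1156 ≡ 79 (mod 359)
250^8 = (250^4)^2 ≡ 79^2 = 6241 ≡ 138 (mod 359)
250^16 = (250^8)^2 ≡ 138^2 = 19044 ≡ 17 (mod 359)
250^32 = (250^16)^2 ≡ 17^2 = 289 ≡ 289 (mod 359)
250^51 = 250^32 · 250^16 · 250^2 · 250^1 ≡ 289 · 17 · 34 · 250 ≡ 184 (mod 359).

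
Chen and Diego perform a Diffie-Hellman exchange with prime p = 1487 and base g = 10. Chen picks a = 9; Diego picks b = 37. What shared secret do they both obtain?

Diego sends B = g^b mod p = 10^37 mod 1487.
10^1 ≡ 10 (mod 1487)
10^2 = (10^1)^2 ≡ 10^2 = 100 ≡ 100 (mod 1487)
10^4 = (10^2)^2 ≡ 100^2 = 10000 ≡ 1078 (mod 1487)
10^8 = (10^4)^2 ≡ 1078^2 = 1162084 ≡ 737 (mod 1487)
10^16 = (10^8)^2 ≡ 737^2 = 543169 ≡ 414 (mod 1487)
10^32 = (10^16)^2 ≡ 414^2 = 171396 ≡ 391 (mod 1487)
10^37 = 10^32 · 10^4 · 10^1 ≡ 391 · 1078 · 10 ≡ 822 (mod 1487).
So B = 822. Chen then computes K = B^a mod p = 822^9 mod 1487.
822^1 ≡ 822 (mod 1487)
822^2 = (822^1)^2 ≡ 822^2 = 675684 ≡ 586 (mod 1487)
822^4 = (822^2)^2 ≡ 586^2 = 343396 ≡ 1386 (mod 1487)
822^8 = (822^4)^2 ≡ 1386^2 = 1920996 ≡ 1279 (mod 1487)
822^9 = 822^8 · 822^1 ≡ 1279 · 822 ≡ 29 (mod 1487).

29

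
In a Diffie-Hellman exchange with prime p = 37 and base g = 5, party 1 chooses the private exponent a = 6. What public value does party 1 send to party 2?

Public value = 5^6 (mod 37).
5^1 ≡ 5 (mod 37)
5^2 = (5^1)^2 ≡ 5^2 = 25 ≡ 25 (mod 37)
5^4 = (5^2)^2 ≡ 25^2 = 625 ≡ 33 (mod 37)
5^6 = 5^4 · 5^2 ≡ 33 · 25 ≡ 11 (mod 37).

11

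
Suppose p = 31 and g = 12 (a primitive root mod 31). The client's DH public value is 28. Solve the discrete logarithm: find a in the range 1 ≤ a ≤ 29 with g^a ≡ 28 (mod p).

4

Try successive powers of 12 modulo 31:
12^1 ≡ 12
12^2 ≡ 20
12^3 ≡ 23
12^4 ≡ 28
Found: a = 4.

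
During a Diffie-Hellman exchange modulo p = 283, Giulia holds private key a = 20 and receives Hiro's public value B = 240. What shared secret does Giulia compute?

Shared key K = 240^20 mod 283.
240^1 ≡ 240 (mod 283)
240^2 = (240^1)^2 ≡ 240^2 = 57600 ≡ 151 (mod 283)
240^4 = (240^2)^2 ≡ 151^2 = 22801 ≡ 161 (mod 283)
240^8 = (240^4)^2 ≡ 161^2 = 25921 ≡ 168 (mod 283)
240^16 = (240^8)^2 ≡ 168^2 = 28224 ≡ 207 (mod 283)
240^20 = 240^16 · 240^4 ≡ 207 · 161 ≡ 216 (mod 283).

216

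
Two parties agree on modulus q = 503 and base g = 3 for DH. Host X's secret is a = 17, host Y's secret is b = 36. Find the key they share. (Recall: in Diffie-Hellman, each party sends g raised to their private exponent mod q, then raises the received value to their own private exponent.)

224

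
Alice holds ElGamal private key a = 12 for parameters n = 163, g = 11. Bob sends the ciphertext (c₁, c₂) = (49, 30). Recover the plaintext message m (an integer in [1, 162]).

98

Shared mask s = c₁^a mod n = 49^12 mod 163.
49^1 ≡ 49 (mod 163)
49^2 = (49^1)^2 ≡ 49^2 = 2401 ≡ 119 (mod 163)
49^4 = (49^2)^2 ≡ 119^2 = 14161 ≡ 143 (mod 163)
49^8 = (49^4)^2 ≡ 143^2 = 20449 ≡ 74 (mod 163)
49^12 = 49^8 · 49^4 ≡ 74 · 143 ≡ 150 (mod 163).
So s = 150; s⁻¹ ≡ 25 (mod 163).
m = c₂ · s⁻¹ mod 163 = 30 · 25 mod 163 = 98.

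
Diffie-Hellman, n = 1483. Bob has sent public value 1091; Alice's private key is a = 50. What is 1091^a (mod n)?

Shared key K = 1091^50 mod 1483.
1091^1 ≡ 1091 (mod 1483)
1091^2 = (1091^1)^2 ≡ 1091^2 = 1190281 ≡ 915 (mod 1483)
1091^4 = (1091^2)^2 ≡ 915^2 = 837225 ≡ 813 (mod 1483)
1091^8 = (1091^4)^2 ≡ 813^2 = 660969 ≡ 1034 (mod 1483)
1091^16 = (1091^8)^2 ≡ 1034^2 = 1069156 ≡ 1396 (mod 1483)
1091^32 = (1091^16)^2 ≡ 1396^2 = 1948816 ≡ 154 (mod 1483)
1091^50 = 1091^32 · 1091^16 · 1091^2 ≡ 154 · 1396 · 915 ≡ 791 (mod 1483).

791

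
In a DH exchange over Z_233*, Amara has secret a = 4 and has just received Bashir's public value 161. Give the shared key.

Shared key K = 161^4 mod 233.
161^1 ≡ 161 (mod 233)
161^2 = (161^1)^2 ≡ 161^2 = 25921 ≡ 58 (mod 233)
161^4 = (161^2)^2 ≡ 58^2 = 3364 ≡ 102 (mod 233)

102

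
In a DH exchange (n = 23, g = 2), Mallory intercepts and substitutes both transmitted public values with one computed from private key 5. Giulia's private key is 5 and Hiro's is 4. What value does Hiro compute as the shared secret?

Hiro receives Mallory's public value M = 2^5 mod 23 instead of the honest one.
2^1 ≡ 2 (mod 23)
2^2 = (2^1)^2 ≡ 2^2 = 4 ≡ 4 (mod 23)
2^4 = (2^2)^2 ≡ 4^2 = 16 ≡ 16 (mod 23)
2^5 = 2^4 · 2^1 ≡ 16 · 2 ≡ 9 (mod 23).
So M = 9. Hiro computes K = M^4 mod 23.
9^1 ≡ 9 (mod 23)
9^2 = (9^1)^2 ≡ 9^2 = 81 ≡ 12 (mod 23)
9^4 = (9^2)^2 ≡ 12^2 = 144 ≡ 6 (mod 23)

6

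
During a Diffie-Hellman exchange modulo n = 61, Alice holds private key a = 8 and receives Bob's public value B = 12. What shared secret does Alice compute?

Shared key K = 12^8 mod 61.
12^1 ≡ 12 (mod 61)
12^2 = (12^1)^2 ≡ 12^2 = 144 ≡ 22 (mod 61)
12^4 = (12^2)^2 ≡ 22^2 = 484 ≡ 57 (mod 61)
12^8 = (12^4)^2 ≡ 57^2 = 3249 ≡ 16 (mod 61)

16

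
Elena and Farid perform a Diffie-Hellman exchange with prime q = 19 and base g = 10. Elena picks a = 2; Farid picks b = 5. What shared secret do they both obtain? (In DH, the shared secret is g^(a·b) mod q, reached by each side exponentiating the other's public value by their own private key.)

9

Elena sends A = g^a mod q = 10^2 mod 19.
10^1 ≡ 10 (mod 19)
10^2 = (10^1)^2 ≡ 10^2 = 100 ≡ 5 (mod 19)
So A = 5. Farid then computes K = A^b mod q = 5^5 mod 19.
5^1 ≡ 5 (mod 19)
5^2 = (5^1)^2 ≡ 5^2 = 25 ≡ 6 (mod 19)
5^4 = (5^2)^2 ≡ 6^2 = 36 ≡ 17 (mod 19)
5^5 = 5^4 · 5^1 ≡ 17 · 5 ≡ 9 (mod 19).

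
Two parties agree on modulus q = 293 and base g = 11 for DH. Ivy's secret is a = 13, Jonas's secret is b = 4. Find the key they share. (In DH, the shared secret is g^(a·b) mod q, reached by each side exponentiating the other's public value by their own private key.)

206

Ivy sends A = g^a mod q = 11^13 mod 293.
11^1 ≡ 11 (mod 293)
11^2 = (11^1)^2 ≡ 11^2 = 121 ≡ 121 (mod 293)
11^4 = (11^2)^2 ≡ 121^2 = 14641 ≡ 284 (mod 293)
11^8 = (11^4)^2 ≡ 284^2 = 80656 ≡ 81 (mod 293)
11^13 = 11^8 · 11^4 · 11^1 ≡ 81 · 284 · 11 ≡ 185 (mod 293).
So A = 185. Jonas then computes K = A^b mod q = 185^4 mod 293.
185^1 ≡ 185 (mod 293)
185^2 = (185^1)^2 ≡ 185^2 = 34225 ≡ 237 (mod 293)
185^4 = (185^2)^2 ≡ 237^2 = 56169 ≡ 206 (mod 293)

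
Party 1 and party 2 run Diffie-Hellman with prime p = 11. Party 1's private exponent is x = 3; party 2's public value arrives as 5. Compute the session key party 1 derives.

Shared key K = 5^3 mod 11.
5^1 ≡ 5 (mod 11)
5^2 = (5^1)^2 ≡ 5^2 = 25 ≡ 3 (mod 11)
5^3 = 5^2 · 5^1 ≡ 3 · 5 ≡ 4 (mod 11).

4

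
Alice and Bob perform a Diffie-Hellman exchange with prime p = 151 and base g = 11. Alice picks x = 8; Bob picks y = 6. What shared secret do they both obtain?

Alice sends A = g^x mod p = 11^8 mod 151.
11^1 ≡ 11 (mod 151)
11^2 = (11^1)^2 ≡ 11^2 = 121 ≡ 121 (mod 151)
11^4 = (11^2)^2 ≡ 121^2 = 14641 ≡ 145 (mod 151)
11^8 = (11^4)^2 ≡ 145^2 = 21025 ≡ 36 (mod 151)
So A = 36. Bob then computes K = A^y mod p = 36^6 mod 151.
36^1 ≡ 36 (mod 151)
36^2 = (36^1)^2 ≡ 36^2 = 1296 ≡ 88 (mod 151)
36^4 = (36^2)^2 ≡ 88^2 = 7744 ≡ 43 (mod 151)
36^6 = 36^4 · 36^2 ≡ 43 · 88 ≡ 9 (mod 151).

9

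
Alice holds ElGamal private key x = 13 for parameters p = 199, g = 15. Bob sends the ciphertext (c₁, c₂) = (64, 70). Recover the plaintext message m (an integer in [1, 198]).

131

Shared mask s = c₁^x mod p = 64^13 mod 199.
64^1 ≡ 64 (mod 199)
64^2 = (64^1)^2 ≡ 64^2 = 4096 ≡ 116 (mod 199)
64^4 = (64^2)^2 ≡ 116^2 = 13456 ≡ 123 (mod 199)
64^8 = (64^4)^2 ≡ 123^2 = 15129 ≡ 5 (mod 199)
64^13 = 64^8 · 64^4 · 64^1 ≡ 5 · 123 · 64 ≡ 157 (mod 199).
So s = 157; s⁻¹ ≡ 90 (mod 199).
m = c₂ · s⁻¹ mod 199 = 70 · 90 mod 199 = 131.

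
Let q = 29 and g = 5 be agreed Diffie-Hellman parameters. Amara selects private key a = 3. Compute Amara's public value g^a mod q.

9

Public value = 5^3 mod 29.
5^1 ≡ 5 (mod 29)
5^2 = (5^1)^2 ≡ 5^2 = 25 ≡ 25 (mod 29)
5^3 = 5^2 · 5^1 ≡ 25 · 5 ≡ 9 (mod 29).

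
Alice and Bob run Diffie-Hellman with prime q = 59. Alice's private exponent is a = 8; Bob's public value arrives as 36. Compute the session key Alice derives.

16

Shared key K = 36^8 mod 59.
36^1 ≡ 36 (mod 59)
36^2 = (36^1)^2 ≡ 36^2 = 1296 ≡ 57 (mod 59)
36^4 = (36^2)^2 ≡ 57^2 = 3249 ≡ 4 (mod 59)
36^8 = (36^4)^2 ≡ 4^2 = 16 ≡ 16 (mod 59)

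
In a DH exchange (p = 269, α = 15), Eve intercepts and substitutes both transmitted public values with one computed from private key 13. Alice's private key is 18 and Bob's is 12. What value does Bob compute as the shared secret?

205

Bob receives Eve's public value M = 15^13 mod 269 instead of the honest one.
15^1 ≡ 15 (mod 269)
15^2 = (15^1)^2 ≡ 15^2 = 225 ≡ 225 (mod 269)
15^4 = (15^2)^2 ≡ 225^2 = 50625 ≡ 53 (mod 269)
15^8 = (15^4)^2 ≡ 53^2 = 2809 ≡ 119 (mod 269)
15^13 = 15^8 · 15^4 · 15^1 ≡ 119 · 53 · 15 ≡ 186 (mod 269).
So M = 186. Bob computes K = M^12 mod 269.
186^1 ≡ 186 (mod 269)
186^2 = (186^1)^2 ≡ 186^2 = 34596 ≡ 164 (mod 269)
186^4 = (186^2)^2 ≡ 164^2 = 26896 ≡ 265 (mod 269)
186^8 = (186^4)^2 ≡ 265^2 = 70225 ≡ 16 (mod 269)
186^12 = 186^8 · 186^4 ≡ 16 · 265 ≡ 205 (mod 269).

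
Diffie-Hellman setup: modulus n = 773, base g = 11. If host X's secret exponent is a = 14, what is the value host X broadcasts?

545

Public value = 11^14 mod 773.
11^1 ≡ 11 (mod 773)
11^2 = (11^1)^2 ≡ 11^2 = 121 ≡ 121 (mod 773)
11^4 = (11^2)^2 ≡ 121^2 = 14641 ≡ 727 (mod 773)
11^8 = (11^4)^2 ≡ 727^2 = 528529 ≡ 570 (mod 773)
11^14 = 11^8 · 11^4 · 11^2 ≡ 570 · 727 · 121 ≡ 545 (mod 773).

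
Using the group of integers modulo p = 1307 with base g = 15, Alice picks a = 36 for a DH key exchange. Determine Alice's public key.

404

Public value = 15^36 (mod 1307).
15^1 ≡ 15 (mod 1307)
15^2 = (15^1)^2 ≡ 15^2 = 225 ≡ 225 (mod 1307)
15^4 = (15^2)^2 ≡ 225^2 = 50625 ≡ 959 (mod 1307)
15^8 = (15^4)^2 ≡ 959^2 = 919681 ≡ 860 (mod 1307)
15^16 = (15^8)^2 ≡ 860^2 = 739600 ≡ 1145 (mod 1307)
15^32 = (15^16)^2 ≡ 1145^2 = 1311025 ≡ 104 (mod 1307)
15^36 = 15^32 · 15^4 ≡ 104 · 959 ≡ 404 (mod 1307).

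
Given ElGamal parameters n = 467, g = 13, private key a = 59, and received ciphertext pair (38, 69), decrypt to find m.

Shared mask s = c₁^a mod n = 38^59 mod 467.
38^1 ≡ 38 (mod 467)
38^2 = (38^1)^2 ≡ 38^2 = 1444 ≡ 43 (mod 467)
38^4 = (38^2)^2 ≡ 43^2 = 1849 ≡ 448 (mod 467)
38^8 = (38^4)^2 ≡ 448^2 = 200704 ≡ 361 (mod 467)
38^16 = (38^8)^2 ≡ 361^2 = 130321 ≡ 28 (mod 467)
38^32 = (38^16)^2 ≡ 28^2 = 784 ≡ 317 (mod 467)
38^59 = 38^32 · 38^16 · 38^8 · 38^2 · 38^1 ≡ 317 · 28 · 361 · 43 · 38 ≡ 159 (mod 467).
So s = 159; s⁻¹ ≡ 47 (mod 467).
m = c₂ · s⁻¹ mod 467 = 69 · 47 mod 467 = 441.

441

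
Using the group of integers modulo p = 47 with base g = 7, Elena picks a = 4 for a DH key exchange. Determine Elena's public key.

Public value = 7^4 mod 47.
7^1 ≡ 7 (mod 47)
7^2 = (7^1)^2 ≡ 7^2 = 49 ≡ 2 (mod 47)
7^4 = (7^2)^2 ≡ 2^2 = 4 ≡ 4 (mod 47)

4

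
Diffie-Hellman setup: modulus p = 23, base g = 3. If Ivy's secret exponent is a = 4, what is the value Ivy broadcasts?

Public value = 3^4 mod 23.
3^1 ≡ 3 (mod 23)
3^2 = (3^1)^2 ≡ 3^2 = 9 ≡ 9 (mod 23)
3^4 = (3^2)^2 ≡ 9^2 = 81 ≡ 12 (mod 23)

12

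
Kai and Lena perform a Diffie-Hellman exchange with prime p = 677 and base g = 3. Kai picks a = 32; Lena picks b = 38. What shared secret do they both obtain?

Kai sends A = g^a mod p = 3^32 mod 677.
3^1 ≡ 3 (mod 677)
3^2 = (3^1)^2 ≡ 3^2 = 9 ≡ 9 (mod 677)
3^4 = (3^2)^2 ≡ 9^2 = 81 ≡ 81 (mod 677)
3^8 = (3^4)^2 ≡ 81^2 = 6561 ≡ 468 (mod 677)
3^16 = (3^8)^2 ≡ 468^2 = 219024 ≡ 353 (mod 677)
3^32 = (3^16)^2 ≡ 353^2 = 124609 ≡ 41 (mod 677)
So A = 41. Lena then computes K = A^b mod p = 41^38 mod 677.
41^1 ≡ 41 (mod 677)
41^2 = (41^1)^2 ≡ 41^2 = 1681 ≡ 327 (mod 677)
41^4 = (41^2)^2 ≡ 327^2 = 106929 ≡ 640 (mod 677)
41^8 = (41^4)^2 ≡ 640^2 = 409600 ≡ 15 (mod 677)
41^16 = (41^8)^2 ≡ 15^2 = 225 ≡ 225 (mod 677)
41^32 = (41^16)^2 ≡ 225^2 = 50625 ≡ 527 (mod 677)
41^38 = 41^32 · 41^4 · 41^2 ≡ 527 · 640 · 327 ≡ 490 (mod 677).

490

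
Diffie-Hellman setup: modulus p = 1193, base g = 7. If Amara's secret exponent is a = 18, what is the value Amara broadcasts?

378

Public value = 7^18 (mod 1193).
7^1 ≡ 7 (mod 1193)
7^2 = (7^1)^2 ≡ 7^2 = 49 ≡ 49 (mod 1193)
7^4 = (7^2)^2 ≡ 49^2 = 2401 ≡ 15 (mod 1193)
7^8 = (7^4)^2 ≡ 15^2 = 225 ≡ 225 (mod 1193)
7^16 = (7^8)^2 ≡ 225^2 = 50625 ≡ 519 (mod 1193)
7^18 = 7^16 · 7^2 ≡ 519 · 49 ≡ 378 (mod 1193).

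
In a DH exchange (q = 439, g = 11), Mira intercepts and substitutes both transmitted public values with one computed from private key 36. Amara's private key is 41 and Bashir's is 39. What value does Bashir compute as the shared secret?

9

Bashir receives Mira's public value M = 11^36 mod 439 instead of the honest one.
11^1 ≡ 11 (mod 439)
11^2 = (11^1)^2 ≡ 11^2 = 121 ≡ 121 (mod 439)
11^4 = (11^2)^2 ≡ 121^2 = 14641 ≡ 154 (mod 439)
11^8 = (11^4)^2 ≡ 154^2 = 23716 ≡ 10 (mod 439)
11^16 = (11^8)^2 ≡ 10^2 = 100 ≡ 100 (mod 439)
11^32 = (11^16)^2 ≡ 100^2 = 10000 ≡ 342 (mod 439)
11^36 = 11^32 · 11^4 ≡ 342 · 154 ≡ 427 (mod 439).
So M = 427. Bashir computes K = M^39 mod 439.
427^1 ≡ 427 (mod 439)
427^2 = (427^1)^2 ≡ 427^2 = 182329 ≡ 144 (mod 439)
427^4 = (427^2)^2 ≡ 144^2 = 20736 ≡ 103 (mod 439)
427^8 = (427^4)^2 ≡ 103^2 = 10609 ≡ 73 (mod 439)
427^16 = (427^8)^2 ≡ 73^2 = 5329 ≡ 61 (mod 439)
427^32 = (427^16)^2 ≡ 61^2 = 3721 ≡ 209 (mod 439)
427^39 = 427^32 · 427^4 · 427^2 · 427^1 ≡ 209 · 103 · 144 · 427 ≡ 9 (mod 439).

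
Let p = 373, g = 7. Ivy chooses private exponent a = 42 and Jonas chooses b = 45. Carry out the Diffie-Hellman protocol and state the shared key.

213

Ivy sends A = g^a mod p = 7^42 mod 373.
7^1 ≡ 7 (mod 373)
7^2 = (7^1)^2 ≡ 7^2 = 49 ≡ 49 (mod 373)
7^4 = (7^2)^2 ≡ 49^2 = 2401 ≡ 163 (mod 373)
7^8 = (7^4)^2 ≡ 163^2 = 26569 ≡ 86 (mod 373)
7^16 = (7^8)^2 ≡ 86^2 = 7396 ≡ 309 (mod 373)
7^32 = (7^16)^2 ≡ 309^2 = 95481 ≡ 366 (mod 373)
7^42 = 7^32 · 7^8 · 7^2 ≡ 366 · 86 · 49 ≡ 342 (mod 373).
So A = 342. Jonas then computes K = A^b mod p = 342^45 mod 373.
342^1 ≡ 342 (mod 373)
342^2 = (342^1)^2 ≡ 342^2 = 116964 ≡ 215 (mod 373)
342^4 = (342^2)^2 ≡ 215^2 = 46225 ≡ 346 (mod 373)
342^8 = (342^4)^2 ≡ 346^2 = 119716 ≡ 356 (mod 373)
342^16 = (342^8)^2 ≡ 356^2 = 126736 ≡ 289 (mod 373)
342^32 = (342^16)^2 ≡ 289^2 = 83521 ≡ 342 (mod 373)
342^45 = 342^32 · 342^8 · 342^4 · 342^1 ≡ 342 · 356 · 346 · 342 ≡ 213 (mod 373).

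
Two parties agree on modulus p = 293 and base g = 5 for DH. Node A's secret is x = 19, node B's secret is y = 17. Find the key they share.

166

Node B sends B = g^y mod p = 5^17 mod 293.
5^1 ≡ 5 (mod 293)
5^2 = (5^1)^2 ≡ 5^2 = 25 ≡ 25 (mod 293)
5^4 = (5^2)^2 ≡ 25^2 = 625 ≡ 39 (mod 293)
5^8 = (5^4)^2 ≡ 39^2 = 1521 ≡ 56 (mod 293)
5^16 = (5^8)^2 ≡ 56^2 = 3136 ≡ 206 (mod 293)
5^17 = 5^16 · 5^1 ≡ 206 · 5 ≡ 151 (mod 293).
So B = 151. Node A then computes K = B^x mod p = 151^19 mod 293.
151^1 ≡ 151 (mod 293)
151^2 = (151^1)^2 ≡ 151^2 = 22801 ≡ 240 (mod 293)
151^4 = (151^2)^2 ≡ 240^2 = 57600 ≡ 172 (mod 293)
151^8 = (151^4)^2 ≡ 172^2 = 29584 ≡ 284 (mod 293)
151^16 = (151^8)^2 ≡ 284^2 = 80656 ≡ 81 (mod 293)
151^19 = 151^16 · 151^2 · 151^1 ≡ 81 · 240 · 151 ≡ 166 (mod 293).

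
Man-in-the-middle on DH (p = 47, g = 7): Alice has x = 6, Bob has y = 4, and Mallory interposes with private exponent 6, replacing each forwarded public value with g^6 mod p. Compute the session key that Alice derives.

25

Alice receives Mallory's public value M = 7^6 mod 47 instead of the honest one.
7^1 ≡ 7 (mod 47)
7^2 = (7^1)^2 ≡ 7^2 = 49 ≡ 2 (mod 47)
7^4 = (7^2)^2 ≡ 2^2 = 4 ≡ 4 (mod 47)
7^6 = 7^4 · 7^2 ≡ 4 · 2 ≡ 8 (mod 47).
So M = 8. Alice computes K = M^6 mod 47.
8^1 ≡ 8 (mod 47)
8^2 = (8^1)^2 ≡ 8^2 = 64 ≡ 17 (mod 47)
8^4 = (8^2)^2 ≡ 17^2 = 289 ≡ 7 (mod 47)
8^6 = 8^4 · 8^2 ≡ 7 · 17 ≡ 25 (mod 47).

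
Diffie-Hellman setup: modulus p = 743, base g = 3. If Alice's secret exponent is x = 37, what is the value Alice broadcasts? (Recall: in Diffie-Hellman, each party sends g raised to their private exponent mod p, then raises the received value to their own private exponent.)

Public value = 3^37 (mod 743).
3^1 ≡ 3 (mod 743)
3^2 = (3^1)^2 ≡ 3^2 = 9 ≡ 9 (mod 743)
3^4 = (3^2)^2 ≡ 9^2 = 81 ≡ 81 (mod 743)
3^8 = (3^4)^2 ≡ 81^2 = 6561 ≡ 617 (mod 743)
3^16 = (3^8)^2 ≡ 617^2 = 380689 ≡ 273 (mod 743)
3^32 = (3^16)^2 ≡ 273^2 = 74529 ≡ 229 (mod 743)
3^37 = 3^32 · 3^4 · 3^1 ≡ 229 · 81 · 3 ≡ 665 (mod 743).

665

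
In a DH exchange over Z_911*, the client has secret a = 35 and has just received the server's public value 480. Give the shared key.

154

Shared key K = 480^35 mod 911.
480^1 ≡ 480 (mod 911)
480^2 = (480^1)^2 ≡ 480^2 = 230400 ≡ 828 (mod 911)
480^4 = (480^2)^2 ≡ 828^2 = 685584 ≡ 512 (mod 911)
480^8 = (480^4)^2 ≡ 512^2 = 262144 ≡ 687 (mod 911)
480^16 = (480^8)^2 ≡ 687^2 = 471969 ≡ 71 (mod 911)
480^32 = (480^16)^2 ≡ 71^2 = 5041 ≡ 486 (mod 911)
480^35 = 480^32 · 480^2 · 480^1 ≡ 486 · 828 · 480 ≡ 154 (mod 911).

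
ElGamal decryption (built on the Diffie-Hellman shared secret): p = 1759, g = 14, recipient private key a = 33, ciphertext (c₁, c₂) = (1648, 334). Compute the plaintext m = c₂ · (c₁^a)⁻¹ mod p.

Shared mask s = c₁^a mod p = 1648^33 mod 1759.
1648^1 ≡ 1648 (mod 1759)
1648^2 = (1648^1)^2 ≡ 1648^2 = 2715904 ≡ 8 (mod 1759)
1648^4 = (1648^2)^2 ≡ 8^2 = 64 ≡ 64 (mod 1759)
1648^8 = (1648^4)^2 ≡ 64^2 = 4096 ≡ 578 (mod 1759)
1648^16 = (1648^8)^2 ≡ 578^2 = 334084 ≡ 1633 (mod 1759)
1648^32 = (1648^16)^2 ≡ 1633^2 = 2666689 ≡ 45 (mod 1759)
1648^33 = 1648^32 · 1648^1 ≡ 45 · 1648 ≡ 282 (mod 1759).
So s = 282; s⁻¹ ≡ 630 (mod 1759).
m = c₂ · s⁻¹ mod 1759 = 334 · 630 mod 1759 = 1099.

1099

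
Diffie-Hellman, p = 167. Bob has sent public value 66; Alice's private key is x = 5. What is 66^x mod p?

Shared key K = 66^5 mod 167.
66^1 ≡ 66 (mod 167)
66^2 = (66^1)^2 ≡ 66^2 = 4356 ≡ 14 (mod 167)
66^4 = (66^2)^2 ≡ 14^2 = 196 ≡ 29 (mod 167)
66^5 = 66^4 · 66^1 ≡ 29 · 66 ≡ 77 (mod 167).

77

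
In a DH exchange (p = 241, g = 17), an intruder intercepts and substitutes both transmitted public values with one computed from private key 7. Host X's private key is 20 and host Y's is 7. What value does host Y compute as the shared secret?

Host Y receives an intruder's public value M = 17^7 mod 241 instead of the honest one.
17^1 ≡ 17 (mod 241)
17^2 = (17^1)^2 ≡ 17^2 = 289 ≡ 48 (mod 241)
17^4 = (17^2)^2 ≡ 48^2 = 2304 ≡ 135 (mod 241)
17^7 = 17^4 · 17^2 · 17^1 ≡ 135 · 48 · 17 ≡ 23 (mod 241).
So M = 23. Host Y computes K = M^7 mod 241.
23^1 ≡ 23 (mod 241)
23^2 = (23^1)^2 ≡ 23^2 = 529 ≡ 47 (mod 241)
23^4 = (23^2)^2 ≡ 47^2 = 2209 ≡ 40 (mod 241)
23^7 = 23^4 · 23^2 · 23^1 ≡ 40 · 47 · 23 ≡ 101 (mod 241).

101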